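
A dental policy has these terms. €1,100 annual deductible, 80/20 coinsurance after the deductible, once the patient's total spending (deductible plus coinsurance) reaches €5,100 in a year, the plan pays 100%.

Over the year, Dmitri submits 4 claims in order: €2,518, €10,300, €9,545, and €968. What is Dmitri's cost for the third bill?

Claim 1 (€2,518): €1,100 finishes the deductible; €1,418 goes to coinsurance; coinsurance €1,418 × 20% = €283.60. Patient pays €1,383.60; OOP now €1,383.60.
Claim 2 (€10,300): 20% coinsurance on €10,300 = €2,060. Patient owes €2,060 (running OOP €3,443.60).
Claim 3 (€9,545): deductible already satisfied, so patient's share is 20% × €9,545 = €1,909. That would push OOP to €5,352.60, over the €5,100 cap, so patient pays €5,100 − €3,443.60 = €1,656.40.

€1,656.40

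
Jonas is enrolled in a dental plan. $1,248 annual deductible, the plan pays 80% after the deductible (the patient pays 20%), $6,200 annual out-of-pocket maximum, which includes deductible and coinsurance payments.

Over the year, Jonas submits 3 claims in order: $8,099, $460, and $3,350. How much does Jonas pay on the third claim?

$670

Bill 1, $8,099: $1,248 finishes the deductible; $6,851 goes to coinsurance; 20% of $6,851 = $1,370.20. Patient owes $2,618.20 (running OOP $2,618.20).
Bill 2, $460: deductible met; 20% of $460 = $92. Patient pays $92; OOP now $2,710.20.
Bill 3, $3,350: 20% coinsurance on $3,350 = $670. Cost to patient: $670. OOP to date $3,380.20.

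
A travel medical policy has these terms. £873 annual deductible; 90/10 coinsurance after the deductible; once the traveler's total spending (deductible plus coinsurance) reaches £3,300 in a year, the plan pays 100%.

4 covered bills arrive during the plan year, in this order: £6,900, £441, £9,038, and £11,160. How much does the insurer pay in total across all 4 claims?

£24,239

Claim 1 (£6,900): £873 to deductible, leaving £6,027; 10% of £6,027 = £602.70. Traveler pays £1,475.70; OOP now £1,475.70. Plan pays £6,900 − £1,475.70 = £5,424.30.
Claim 2 (£441): deductible met; 10% of £441 = £44.10. Cost to traveler: £44.10. OOP to date £1,519.80. Insurer: £441 − £44.10 = £396.90.
Claim 3 (£9,038): deductible met; 10% of £9,038 = £903.80. Cost to traveler: £903.80. OOP to date £2,423.60. Plan pays £9,038 − £903.80 = £8,134.20.
Claim 4 (£11,160): 10% coinsurance on £11,160 = £1,116. OOP would hit £3,539.60 > £3,300, so the cap limits the traveler to £3,300 − £2,423.60 = £876.40. Insurer: £11,160 − £876.40 = £10,283.60.
Insurer total = bills − traveler's total = £27,539 − £3,300 = £24,239.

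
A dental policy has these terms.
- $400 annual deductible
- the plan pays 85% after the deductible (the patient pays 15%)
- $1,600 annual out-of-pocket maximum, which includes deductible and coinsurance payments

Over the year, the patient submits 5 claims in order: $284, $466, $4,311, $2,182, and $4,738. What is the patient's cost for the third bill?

$646.65

Bill 1, $284: fully absorbed by the deductible. Patient pays $284; OOP now $284.
Bill 2, $466: deductible takes $116, $350 remains; patient's 15% is $52.50. Cost to patient: $168.50. OOP to date $452.50.
Bill 3, $4,311: 15% coinsurance on $4,311 = $646.65. Patient pays $646.65; OOP now $1,099.15.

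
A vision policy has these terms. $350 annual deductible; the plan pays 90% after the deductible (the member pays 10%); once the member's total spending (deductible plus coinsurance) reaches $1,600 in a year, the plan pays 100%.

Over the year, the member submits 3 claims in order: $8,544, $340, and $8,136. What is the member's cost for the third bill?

$396.60

#1 ($8,544): deductible takes $350, $8,194 remains; member's 10% is $819.40. Cost to member: $1,169.40. OOP to date $1,169.40.
#2 ($340): 10% coinsurance on $340 = $34. Member pays $34; OOP now $1,203.40.
#3 ($8,136): deductible already satisfied, so member's share is 10% × $8,136 = $813.60. OOP would hit $2,017 > $1,600, so the cap limits the member to $1,600 − $1,203.40 = $396.60.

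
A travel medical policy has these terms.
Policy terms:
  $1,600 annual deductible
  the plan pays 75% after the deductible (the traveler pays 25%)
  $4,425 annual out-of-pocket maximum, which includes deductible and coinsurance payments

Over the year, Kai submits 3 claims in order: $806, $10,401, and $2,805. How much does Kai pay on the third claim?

$423.25

Claim 1 ($806): all of it applies to the deductible. Traveler pays $806; OOP now $806.
Claim 2 ($10,401): deductible takes $794, $9,607 remains; traveler's 25% is $2,401.75. Traveler owes $3,195.75 (running OOP $4,001.75).
Claim 3 ($2,805): 25% coinsurance on $2,805 = $701.25. That would push OOP to $4,703, over the $4,425 cap, so traveler pays $4,425 − $4,001.75 = $423.25.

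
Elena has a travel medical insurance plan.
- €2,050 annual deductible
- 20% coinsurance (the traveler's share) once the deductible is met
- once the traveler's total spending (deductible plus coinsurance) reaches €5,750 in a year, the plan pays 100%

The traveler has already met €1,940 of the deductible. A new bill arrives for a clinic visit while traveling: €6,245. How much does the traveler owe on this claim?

Deductible still to meet: €2,050 − €1,940 = €110.
The remaining €6,135 (= €6,245 − €110) moves to coinsurance.
Traveler's 20% share of €6,135 is €1,227.
That puts the traveler's cost at €110 + €1,227 = €1,337 before any cap.
Total out-of-pocket so far would be €1,940 + €1,337 = €3,277, below the €5,750 cap — no reduction.

€1,337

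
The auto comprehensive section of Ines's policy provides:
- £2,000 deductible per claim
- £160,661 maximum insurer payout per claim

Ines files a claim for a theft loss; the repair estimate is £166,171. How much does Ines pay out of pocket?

After the deductible, £166,171 − £2,000 = £164,171 remains.
£164,171 exceeds the £160,661 limit, so the insurer pays the limit: £160,661.
Policyholder's share is the uncovered remainder: £166,171 − £160,661 = £5,510.

£5,510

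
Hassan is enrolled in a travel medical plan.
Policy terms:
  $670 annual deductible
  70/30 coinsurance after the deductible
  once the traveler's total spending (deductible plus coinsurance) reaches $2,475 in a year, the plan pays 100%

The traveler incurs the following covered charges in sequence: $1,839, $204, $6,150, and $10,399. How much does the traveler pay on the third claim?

$1,393.10

Bill 1, $1,839: $670 to deductible, leaving $1,169; coinsurance $1,169 × 30% = $350.70. Traveler pays $1,020.70; OOP now $1,020.70.
Bill 2, $204: deductible already satisfied, so traveler's share is 30% × $204 = $61.20. Traveler pays $61.20; OOP now $1,081.90.
Bill 3, $6,150: deductible met; 30% of $6,150 = $1,845. That would push OOP to $2,926.90, over the $2,475 cap, so traveler pays $2,475 − $1,081.90 = $1,393.10.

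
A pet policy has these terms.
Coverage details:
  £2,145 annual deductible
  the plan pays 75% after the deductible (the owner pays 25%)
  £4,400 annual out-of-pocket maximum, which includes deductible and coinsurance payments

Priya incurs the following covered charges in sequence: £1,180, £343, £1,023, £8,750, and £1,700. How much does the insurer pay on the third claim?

Claim 1 — £1,180: entire amount goes to the deductible. Cost to owner: £1,180. OOP to date £1,180. Plan pays £1,180 − £1,180 = £0.
Claim 2 — £343: fully absorbed by the deductible. Owner pays £343; OOP now £1,523. Plan pays £343 − £343 = £0.
Claim 3 — £1,023: deductible takes £622, £401 remains; owner's 25% is £100.25. Owner pays £722.25; OOP now £2,245.25. Insurer: £1,023 − £722.25 = £300.75.

£300.75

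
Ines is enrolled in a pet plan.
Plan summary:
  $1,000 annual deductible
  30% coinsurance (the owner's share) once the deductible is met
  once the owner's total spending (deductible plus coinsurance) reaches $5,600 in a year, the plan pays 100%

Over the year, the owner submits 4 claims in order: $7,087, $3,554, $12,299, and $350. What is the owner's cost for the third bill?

Claim 1 ($7,087): deductible takes $1,000, $6,087 remains; owner's 30% is $1,826.10. Owner pays $2,826.10; OOP now $2,826.10.
Claim 2 ($3,554): deductible already satisfied, so owner's share is 30% × $3,554 = $1,066.20. Cost to owner: $1,066.20. OOP to date $3,892.30.
Claim 3 ($12,299): 30% coinsurance on $12,299 = $3,689.70. OOP would hit $7,582 > $5,600, so the cap limits the owner to $5,600 − $3,892.30 = $1,707.70.

$1,707.70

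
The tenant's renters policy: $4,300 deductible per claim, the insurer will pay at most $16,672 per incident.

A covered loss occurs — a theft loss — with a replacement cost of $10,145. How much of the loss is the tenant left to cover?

Subtract the deductible: $10,145 − $4,300 = $5,845.
That's under the $16,672 cap, so the insurer reimburses the full $5,845.
Out of pocket: $10,145 − $5,845 = $4,300.

$4,300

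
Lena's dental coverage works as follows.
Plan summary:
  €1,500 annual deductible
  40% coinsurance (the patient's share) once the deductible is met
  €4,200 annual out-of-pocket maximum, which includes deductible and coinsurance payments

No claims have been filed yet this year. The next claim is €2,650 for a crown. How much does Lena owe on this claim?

€1,960

Nothing has been paid toward the €1,500 deductible, so the first €1,500 of this charge is applied there.
That leaves €2,650 − €1,500 = €1,150 for coinsurance.
40% of €1,150 = €460 falls to the patient.
That puts the patient's cost at €1,500 + €460 = €1,960 before any cap.
Total out-of-pocket so far would be €0 + €1,960 = €1,960, below the €4,200 cap — no reduction.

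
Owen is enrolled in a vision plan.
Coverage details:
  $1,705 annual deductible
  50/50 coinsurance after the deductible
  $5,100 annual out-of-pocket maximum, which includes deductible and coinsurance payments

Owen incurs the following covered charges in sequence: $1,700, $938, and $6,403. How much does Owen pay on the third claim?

Claim 1 — $1,700: fully absorbed by the deductible. Member owes $1,700 (running OOP $1,700).
Claim 2 — $938: $5 finishes the deductible; $933 goes to coinsurance; member's 50% is $466.50. Member owes $471.50 (running OOP $2,171.50).
Claim 3 — $6,403: deductible already satisfied, so member's share is 50% × $6,403 = $3,201.50. Adding that to $2,171.50 gives $5,373, past the $5,100 cap; member pays only $5,100 − $2,171.50 = $2,928.50.

$2,928.50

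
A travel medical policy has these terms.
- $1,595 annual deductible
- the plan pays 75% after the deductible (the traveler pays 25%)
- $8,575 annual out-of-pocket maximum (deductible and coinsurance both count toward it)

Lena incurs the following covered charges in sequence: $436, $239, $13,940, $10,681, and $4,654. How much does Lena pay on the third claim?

$4,175

Claim 1 — $436: all of it applies to the deductible. Traveler owes $436 (running OOP $436).
Claim 2 — $239: all of it applies to the deductible. Traveler owes $239 (running OOP $675).
Claim 3 — $13,940: $920 to deductible, leaving $13,020; coinsurance $13,020 × 25% = $3,255. Traveler pays $4,175; OOP now $4,850.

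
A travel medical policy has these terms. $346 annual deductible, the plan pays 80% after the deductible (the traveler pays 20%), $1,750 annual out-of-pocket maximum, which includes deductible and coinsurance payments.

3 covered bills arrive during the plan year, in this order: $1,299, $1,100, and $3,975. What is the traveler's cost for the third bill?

$795

Bill 1, $1,299: $346 to deductible, leaving $953; coinsurance $953 × 20% = $190.60. Traveler pays $536.60; OOP now $536.60.
Bill 2, $1,100: 20% coinsurance on $1,100 = $220. Cost to traveler: $220. OOP to date $756.60.
Bill 3, $3,975: 20% coinsurance on $3,975 = $795. Traveler pays $795; OOP now $1,551.60.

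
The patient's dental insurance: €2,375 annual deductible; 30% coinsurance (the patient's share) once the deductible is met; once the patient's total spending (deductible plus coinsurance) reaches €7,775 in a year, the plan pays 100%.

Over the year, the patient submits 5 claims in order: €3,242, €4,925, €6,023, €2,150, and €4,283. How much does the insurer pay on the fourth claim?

Claim 1 — €3,242: deductible takes €2,375, €867 remains; coinsurance €867 × 30% = €260.10. Patient owes €2,635.10 (running OOP €2,635.10). Insurer: €3,242 − €2,635.10 = €606.90.
Claim 2 — €4,925: 30% coinsurance on €4,925 = €1,477.50. Patient owes €1,477.50 (running OOP €4,112.60). Insurer: €4,925 − €1,477.50 = €3,447.50.
Claim 3 — €6,023: 30% coinsurance on €6,023 = €1,806.90. Cost to patient: €1,806.90. OOP to date €5,919.50. Plan pays €6,023 − €1,806.90 = €4,216.10.
Claim 4 — €2,150: deductible met; 30% of €2,150 = €645. Patient pays €645; OOP now €6,564.50. Insurer: €2,150 − €645 = €1,505.

€1,505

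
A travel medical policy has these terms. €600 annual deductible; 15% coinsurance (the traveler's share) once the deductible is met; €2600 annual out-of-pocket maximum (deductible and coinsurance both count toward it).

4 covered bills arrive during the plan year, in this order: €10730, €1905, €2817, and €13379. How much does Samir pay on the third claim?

Bill 1, €10730: deductible takes €600, €10130 remains; 15% of €10130 = €1519.50. Cost to traveler: €2119.50. OOP to date €2119.50.
Bill 2, €1905: 15% coinsurance on €1905 = €285.75. Traveler pays €285.75; OOP now €2405.25.
Bill 3, €2817: deductible already satisfied, so traveler's share is 15% × €2817 = €422.55. That would push OOP to €2827.80, over the €2600 cap, so traveler pays €2600 − €2405.25 = €194.75.

€194.75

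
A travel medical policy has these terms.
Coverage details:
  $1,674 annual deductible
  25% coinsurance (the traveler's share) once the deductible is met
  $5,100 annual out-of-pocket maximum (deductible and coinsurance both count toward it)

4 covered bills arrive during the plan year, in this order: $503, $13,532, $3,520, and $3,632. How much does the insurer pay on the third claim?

#1 ($503): all of it applies to the deductible. Cost to traveler: $503. OOP to date $503. Insurer: $503 − $503 = $0.
#2 ($13,532): $1,171 finishes the deductible; $12,361 goes to coinsurance; coinsurance $12,361 × 25% = $3,090.25. Traveler owes $4,261.25 (running OOP $4,764.25). Plan pays $13,532 − $4,261.25 = $9,270.75.
#3 ($3,520): 25% coinsurance on $3,520 = $880. OOP would hit $5,644.25 > $5,100, so the cap limits the traveler to $5,100 − $4,764.25 = $335.75. Insurer: $3,520 − $335.75 = $3,184.25.

$3,184.25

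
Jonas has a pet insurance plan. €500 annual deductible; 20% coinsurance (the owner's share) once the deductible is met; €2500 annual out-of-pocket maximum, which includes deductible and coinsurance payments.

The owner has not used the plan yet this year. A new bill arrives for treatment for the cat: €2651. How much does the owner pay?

€930.20

Deductible not yet touched, so the first €500 of the bill goes to the deductible.
After the €500 deductible portion, €2651 − €500 = €2151 is subject to coinsurance.
20% of €2151 = €430.20 falls to the owner.
So the owner owes €500 + €430.20 = €930.20 before any cap.
Total out-of-pocket so far would be €0 + €930.20 = €930.20, below the €2500 cap — no reduction.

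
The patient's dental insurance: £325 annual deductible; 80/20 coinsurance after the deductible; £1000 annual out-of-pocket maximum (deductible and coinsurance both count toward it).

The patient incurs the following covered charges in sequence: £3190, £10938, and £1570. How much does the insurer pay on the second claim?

£10836

Bill 1, £3190: £325 to deductible, leaving £2865; 20% of £2865 = £573. Cost to patient: £898. OOP to date £898. Plan pays £3190 − £898 = £2292.
Bill 2, £10938: deductible met; 20% of £10938 = £2187.60. Adding that to £898 gives £3085.60, past the £1000 cap; patient pays only £1000 − £898 = £102. Insurer: £10938 − £102 = £10836.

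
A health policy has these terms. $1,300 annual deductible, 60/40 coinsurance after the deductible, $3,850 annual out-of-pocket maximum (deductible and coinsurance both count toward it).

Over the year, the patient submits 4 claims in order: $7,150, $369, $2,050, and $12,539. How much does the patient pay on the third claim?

Claim 1 ($7,150): $1,300 finishes the deductible; $5,850 goes to coinsurance; 40% of $5,850 = $2,340. Cost to patient: $3,640. OOP to date $3,640.
Claim 2 ($369): deductible already satisfied, so patient's share is 40% × $369 = $147.60. Patient pays $147.60; OOP now $3,787.60.
Claim 3 ($2,050): deductible already satisfied, so patient's share is 40% × $2,050 = $820. Adding that to $3,787.60 gives $4,607.60, past the $3,850 cap; patient pays only $3,850 − $3,787.60 = $62.40.

$62.40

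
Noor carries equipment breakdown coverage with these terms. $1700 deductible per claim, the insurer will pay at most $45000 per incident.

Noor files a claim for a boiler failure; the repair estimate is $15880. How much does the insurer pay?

After the deductible, $15880 − $1700 = $14180 remains.
$14180 ≤ $45000, so the limit doesn't bind; insurer pays $14180.

$14180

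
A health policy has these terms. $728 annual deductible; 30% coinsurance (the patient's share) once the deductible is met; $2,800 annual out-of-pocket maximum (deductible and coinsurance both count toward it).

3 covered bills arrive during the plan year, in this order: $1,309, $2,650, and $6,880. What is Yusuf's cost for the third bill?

#1 ($1,309): $728 finishes the deductible; $581 goes to coinsurance; coinsurance $581 × 30% = $174.30. Patient owes $902.30 (running OOP $902.30).
#2 ($2,650): deductible met; 30% of $2,650 = $795. Patient owes $795 (running OOP $1,697.30).
#3 ($6,880): deductible met; 30% of $6,880 = $2,064. Adding that to $1,697.30 gives $3,761.30, past the $2,800 cap; patient pays only $2,800 − $1,697.30 = $1,102.70.

$1,102.70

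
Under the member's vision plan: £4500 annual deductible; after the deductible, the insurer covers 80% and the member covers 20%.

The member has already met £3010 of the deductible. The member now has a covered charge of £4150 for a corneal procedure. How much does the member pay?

£2022

£3010 of the £4500 deductible is already met, leaving £1490.
The remaining £2660 (= £4150 − £1490) moves to coinsurance.
20% of £2660 = £532 falls to the member.
That puts the member's cost at £1490 + £532 = £2022.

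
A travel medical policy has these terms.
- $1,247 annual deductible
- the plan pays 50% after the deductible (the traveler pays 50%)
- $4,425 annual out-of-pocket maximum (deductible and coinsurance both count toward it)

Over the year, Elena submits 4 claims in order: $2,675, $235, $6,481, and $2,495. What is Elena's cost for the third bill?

$2,346.50

Bill 1, $2,675: $1,247 to deductible, leaving $1,428; traveler's 50% is $714. Cost to traveler: $1,961. OOP to date $1,961.
Bill 2, $235: deductible met; 50% of $235 = $117.50. Cost to traveler: $117.50. OOP to date $2,078.50.
Bill 3, $6,481: deductible already satisfied, so traveler's share is 50% × $6,481 = $3,240.50. That would push OOP to $5,319, over the $4,425 cap, so traveler pays $4,425 − $2,078.50 = $2,346.50.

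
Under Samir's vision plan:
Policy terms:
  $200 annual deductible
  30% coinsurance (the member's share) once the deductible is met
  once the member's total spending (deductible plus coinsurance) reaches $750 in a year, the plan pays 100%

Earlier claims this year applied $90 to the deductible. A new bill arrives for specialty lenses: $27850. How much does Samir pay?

$90 of the $200 deductible is already met, leaving $110.
The remaining $27740 (= $27850 − $110) moves to coinsurance.
Member's 30% share of $27740 is $8322.
Member responsibility before any cap: $110 + $8322 = $8432.
Year-to-date out-of-pocket would reach $90 + $8432 = $8522, above the $750 maximum, so the member pays only $750 − $90 = $660.

$660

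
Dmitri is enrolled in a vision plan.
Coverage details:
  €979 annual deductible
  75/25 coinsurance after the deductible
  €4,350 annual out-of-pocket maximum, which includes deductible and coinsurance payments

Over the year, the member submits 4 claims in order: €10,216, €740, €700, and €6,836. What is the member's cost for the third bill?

€175

Bill 1, €10,216: €979 to deductible, leaving €9,237; 25% of €9,237 = €2,309.25. Member owes €3,288.25 (running OOP €3,288.25).
Bill 2, €740: 25% coinsurance on €740 = €185. Cost to member: €185. OOP to date €3,473.25.
Bill 3, €700: deductible already satisfied, so member's share is 25% × €700 = €175. Member owes €175 (running OOP €3,648.25).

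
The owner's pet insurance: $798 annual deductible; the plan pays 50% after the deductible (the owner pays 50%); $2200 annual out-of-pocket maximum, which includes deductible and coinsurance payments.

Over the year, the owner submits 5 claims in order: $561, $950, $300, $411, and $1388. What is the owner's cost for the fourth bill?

Claim 1 — $561: fully absorbed by the deductible. Owner pays $561; OOP now $561.
Claim 2 — $950: deductible takes $237, $713 remains; coinsurance $713 × 50% = $356.50. Owner owes $593.50 (running OOP $1154.50).
Claim 3 — $300: 50% coinsurance on $300 = $150. Owner pays $150; OOP now $1304.50.
Claim 4 — $411: 50% coinsurance on $411 = $205.50. Owner pays $205.50; OOP now $1510.

$205.50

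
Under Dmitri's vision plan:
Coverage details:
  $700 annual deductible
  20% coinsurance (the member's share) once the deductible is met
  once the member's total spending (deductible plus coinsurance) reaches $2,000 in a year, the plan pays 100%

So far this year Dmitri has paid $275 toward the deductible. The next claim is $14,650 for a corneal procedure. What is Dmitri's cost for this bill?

$1,725

$275 of the $700 deductible is already met, leaving $425.
The remaining $14,225 (= $14,650 − $425) moves to coinsurance.
Member's 20% share of $14,225 is $2,845.
So the member owes $425 + $2,845 = $3,270 before any cap.
That would bring total out-of-pocket to $3,545, past the $2,000 cap. The member is capped at $2,000 − $275 = $1,725 on this claim.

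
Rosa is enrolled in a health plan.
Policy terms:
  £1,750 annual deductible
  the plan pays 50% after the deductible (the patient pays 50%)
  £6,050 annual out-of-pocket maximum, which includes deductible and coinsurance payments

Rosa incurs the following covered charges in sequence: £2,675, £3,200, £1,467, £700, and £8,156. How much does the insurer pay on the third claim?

£733.50

Claim 1 — £2,675: £1,750 finishes the deductible; £925 goes to coinsurance; patient's 50% is £462.50. Patient pays £2,212.50; OOP now £2,212.50. Plan pays £2,675 − £2,212.50 = £462.50.
Claim 2 — £3,200: deductible already satisfied, so patient's share is 50% × £3,200 = £1,600. Patient owes £1,600 (running OOP £3,812.50). Insurer: £3,200 − £1,600 = £1,600.
Claim 3 — £1,467: deductible met; 50% of £1,467 = £733.50. Cost to patient: £733.50. OOP to date £4,546. Plan pays £1,467 − £733.50 = £733.50.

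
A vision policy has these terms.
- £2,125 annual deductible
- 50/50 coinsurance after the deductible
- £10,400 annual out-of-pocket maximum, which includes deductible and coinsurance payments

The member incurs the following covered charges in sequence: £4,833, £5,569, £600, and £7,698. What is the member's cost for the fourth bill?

£3,836.50

#1 (£4,833): deductible takes £2,125, £2,708 remains; coinsurance £2,708 × 50% = £1,354. Member pays £3,479; OOP now £3,479.
#2 (£5,569): deductible already satisfied, so member's share is 50% × £5,569 = £2,784.50. Cost to member: £2,784.50. OOP to date £6,263.50.
#3 (£600): 50% coinsurance on £600 = £300. Cost to member: £300. OOP to date £6,563.50.
#4 (£7,698): deductible met; 50% of £7,698 = £3,849. Adding that to £6,563.50 gives £10,412.50, past the £10,400 cap; member pays only £10,400 − £6,563.50 = £3,836.50.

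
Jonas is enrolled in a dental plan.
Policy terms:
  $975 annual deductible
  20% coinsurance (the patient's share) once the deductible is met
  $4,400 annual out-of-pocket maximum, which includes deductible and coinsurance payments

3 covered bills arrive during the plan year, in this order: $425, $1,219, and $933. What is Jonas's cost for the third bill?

Claim 1 — $425: entire amount goes to the deductible. Patient pays $425; OOP now $425.
Claim 2 — $1,219: $550 finishes the deductible; $669 goes to coinsurance; coinsurance $669 × 20% = $133.80. Patient owes $683.80 (running OOP $1,108.80).
Claim 3 — $933: 20% coinsurance on $933 = $186.60. Patient pays $186.60; OOP now $1,295.40.

$186.60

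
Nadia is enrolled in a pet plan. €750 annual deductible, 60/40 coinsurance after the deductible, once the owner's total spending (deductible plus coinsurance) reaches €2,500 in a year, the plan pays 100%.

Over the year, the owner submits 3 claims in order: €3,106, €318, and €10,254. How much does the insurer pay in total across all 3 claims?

€11,178

Claim 1 — €3,106: deductible takes €750, €2,356 remains; coinsurance €2,356 × 40% = €942.40. Owner owes €1,692.40 (running OOP €1,692.40). Insurer: €3,106 − €1,692.40 = €1,413.60.
Claim 2 — €318: 40% coinsurance on €318 = €127.20. Owner pays €127.20; OOP now €1,819.60. Plan pays €318 − €127.20 = €190.80.
Claim 3 — €10,254: 40% coinsurance on €10,254 = €4,101.60. OOP would hit €5,921.20 > €2,500, so the cap limits the owner to €2,500 − €1,819.60 = €680.40. Insurer: €10,254 − €680.40 = €9,573.60.
Insurer total: €1,413.60 + €190.80 + €9,573.60 = €11,178.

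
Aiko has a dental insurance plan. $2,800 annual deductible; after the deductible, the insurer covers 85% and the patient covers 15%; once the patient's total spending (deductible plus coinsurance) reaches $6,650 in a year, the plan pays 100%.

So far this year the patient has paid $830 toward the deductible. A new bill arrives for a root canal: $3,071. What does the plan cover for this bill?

Deductible still to meet: $2,800 − $830 = $1,970.
After the $1,970 deductible portion, $3,071 − $1,970 = $1,101 is subject to coinsurance.
Patient's 15% share of $1,101 is $165.15.
That puts the patient's cost at $1,970 + $165.15 = $2,135.15 before any cap.
Cumulative spending $830 + $2,135.15 = $2,965.15 stays under the $6,650 maximum.
The insurer covers the remainder: $3,071 − $2,135.15 = $935.85.

$935.85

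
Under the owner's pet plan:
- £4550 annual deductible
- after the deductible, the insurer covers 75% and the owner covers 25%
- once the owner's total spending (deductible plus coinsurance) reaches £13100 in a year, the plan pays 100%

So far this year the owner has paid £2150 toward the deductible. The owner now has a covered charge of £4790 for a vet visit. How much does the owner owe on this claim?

£2997.50

Deductible still to meet: £4550 − £2150 = £2400.
That leaves £4790 − £2400 = £2390 for coinsurance.
Coinsurance: £2390 × 25% = £597.50.
That puts the owner's cost at £2400 + £597.50 = £2997.50 before any cap.
Total out-of-pocket so far would be £2150 + £2997.50 = £5147.50, below the £13100 cap — no reduction.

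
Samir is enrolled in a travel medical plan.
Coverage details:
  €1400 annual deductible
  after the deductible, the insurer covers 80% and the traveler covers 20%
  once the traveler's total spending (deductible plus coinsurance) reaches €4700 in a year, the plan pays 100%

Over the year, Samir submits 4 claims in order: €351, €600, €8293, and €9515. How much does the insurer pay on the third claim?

€6275.20

#1 (€351): entire amount goes to the deductible. Traveler owes €351 (running OOP €351). Insurer: €351 − €351 = €0.
#2 (€600): all of it applies to the deductible. Cost to traveler: €600. OOP to date €951. Insurer: €600 − €600 = €0.
#3 (€8293): €449 to deductible, leaving €7844; coinsurance €7844 × 20% = €1568.80. Cost to traveler: €2017.80. OOP to date €2968.80. Plan pays €8293 − €2017.80 = €6275.20.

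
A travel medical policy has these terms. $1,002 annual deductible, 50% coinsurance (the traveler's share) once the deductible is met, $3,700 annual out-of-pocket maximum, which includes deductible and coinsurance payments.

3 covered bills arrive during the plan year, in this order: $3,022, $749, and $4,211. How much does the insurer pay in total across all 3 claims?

$4,282

Claim 1 ($3,022): $1,002 finishes the deductible; $2,020 goes to coinsurance; traveler's 50% is $1,010. Traveler owes $2,012 (running OOP $2,012). Plan pays $3,022 − $2,012 = $1,010.
Claim 2 ($749): deductible met; 50% of $749 = $374.50. Traveler pays $374.50; OOP now $2,386.50. Insurer: $749 − $374.50 = $374.50.
Claim 3 ($4,211): 50% coinsurance on $4,211 = $2,105.50. Adding that to $2,386.50 gives $4,492, past the $3,700 cap; traveler pays only $3,700 − $2,386.50 = $1,313.50. Plan pays $4,211 − $1,313.50 = $2,897.50.
Insurer total: $1,010 + $374.50 + $2,897.50 = $4,282.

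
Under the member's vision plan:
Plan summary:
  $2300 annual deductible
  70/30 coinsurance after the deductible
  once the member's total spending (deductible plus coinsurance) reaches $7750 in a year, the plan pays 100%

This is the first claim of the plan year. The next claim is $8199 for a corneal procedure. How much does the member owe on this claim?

Nothing has been paid toward the $2300 deductible, so the first $2300 of this charge is applied there.
That leaves $8199 − $2300 = $5899 for coinsurance.
30% of $5899 = $1769.70 falls to the member.
So the member owes $2300 + $1769.70 = $4069.70 before any cap.
Total out-of-pocket so far would be $0 + $4069.70 = $4069.70, below the $7750 cap — no reduction.

$4069.70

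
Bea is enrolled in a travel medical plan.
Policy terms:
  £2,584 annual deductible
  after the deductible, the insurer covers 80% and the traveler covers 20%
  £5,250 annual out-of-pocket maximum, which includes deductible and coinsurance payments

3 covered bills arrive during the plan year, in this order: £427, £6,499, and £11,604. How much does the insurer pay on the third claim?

£9,806.40

Claim 1 — £427: all of it applies to the deductible. Traveler pays £427; OOP now £427. Plan pays £427 − £427 = £0.
Claim 2 — £6,499: £2,157 finishes the deductible; £4,342 goes to coinsurance; coinsurance £4,342 × 20% = £868.40. Traveler pays £3,025.40; OOP now £3,452.40. Plan pays £6,499 − £3,025.40 = £3,473.60.
Claim 3 — £11,604: deductible already satisfied, so traveler's share is 20% × £11,604 = £2,320.80. OOP would hit £5,773.20 > £5,250, so the cap limits the traveler to £5,250 − £3,452.40 = £1,797.60. Insurer: £11,604 − £1,797.60 = £9,806.40.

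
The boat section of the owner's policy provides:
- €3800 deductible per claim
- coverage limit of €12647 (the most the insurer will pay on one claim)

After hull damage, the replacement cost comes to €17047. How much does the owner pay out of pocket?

Subtract the deductible: €17047 − €3800 = €13247.
The €12647 per-incident cap binds; insurer pays €12647.
The owner bears the rest of the original loss: €17047 − €12647 = €4400.

€4400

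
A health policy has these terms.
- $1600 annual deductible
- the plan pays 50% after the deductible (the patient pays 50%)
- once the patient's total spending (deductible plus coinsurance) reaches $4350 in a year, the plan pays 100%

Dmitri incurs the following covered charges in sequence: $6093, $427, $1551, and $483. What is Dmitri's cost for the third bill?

$290

Claim 1 — $6093: deductible takes $1600, $4493 remains; patient's 50% is $2246.50. Patient pays $3846.50; OOP now $3846.50.
Claim 2 — $427: 50% coinsurance on $427 = $213.50. Patient pays $213.50; OOP now $4060.
Claim 3 — $1551: deductible already satisfied, so patient's share is 50% × $1551 = $775.50. That would push OOP to $4835.50, over the $4350 cap, so patient pays $4350 − $4060 = $290.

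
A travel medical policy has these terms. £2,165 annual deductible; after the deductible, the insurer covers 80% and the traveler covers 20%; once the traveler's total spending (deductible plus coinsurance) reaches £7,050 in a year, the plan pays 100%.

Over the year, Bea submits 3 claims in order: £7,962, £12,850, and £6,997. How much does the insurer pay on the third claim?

£5,841.40

Claim 1 — £7,962: £2,165 finishes the deductible; £5,797 goes to coinsurance; traveler's 20% is £1,159.40. Traveler owes £3,324.40 (running OOP £3,324.40). Insurer: £7,962 − £3,324.40 = £4,637.60.
Claim 2 — £12,850: 20% coinsurance on £12,850 = £2,570. Traveler owes £2,570 (running OOP £5,894.40). Plan pays £12,850 − £2,570 = £10,280.
Claim 3 — £6,997: deductible met; 20% of £6,997 = £1,399.40. Adding that to £5,894.40 gives £7,293.80, past the £7,050 cap; traveler pays only £7,050 − £5,894.40 = £1,155.60. Insurer: £6,997 − £1,155.60 = £5,841.40.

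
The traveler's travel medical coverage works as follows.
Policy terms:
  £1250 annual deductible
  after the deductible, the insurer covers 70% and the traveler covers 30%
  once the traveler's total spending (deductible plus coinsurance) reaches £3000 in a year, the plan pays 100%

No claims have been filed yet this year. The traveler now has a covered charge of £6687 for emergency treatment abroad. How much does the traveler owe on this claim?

£2881.10

The full £1250 deductible is still open; £1250 of this bill applies to it.
That leaves £6687 − £1250 = £5437 for coinsurance.
Traveler's 30% share of £5437 is £1631.10.
So the traveler owes £1250 + £1631.10 = £2881.10 before any cap.
Cumulative spending £0 + £2881.10 = £2881.10 stays under the £3000 maximum.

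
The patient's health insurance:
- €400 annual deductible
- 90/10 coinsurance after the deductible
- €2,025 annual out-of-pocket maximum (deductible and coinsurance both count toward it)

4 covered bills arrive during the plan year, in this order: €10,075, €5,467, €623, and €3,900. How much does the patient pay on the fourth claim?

Claim 1 — €10,075: deductible takes €400, €9,675 remains; patient's 10% is €967.50. Cost to patient: €1,367.50. OOP to date €1,367.50.
Claim 2 — €5,467: 10% coinsurance on €5,467 = €546.70. Patient owes €546.70 (running OOP €1,914.20).
Claim 3 — €623: deductible met; 10% of €623 = €62.30. Patient owes €62.30 (running OOP €1,976.50).
Claim 4 — €3,900: deductible met; 10% of €3,900 = €390. OOP would hit €2,366.50 > €2,025, so the cap limits the patient to €2,025 − €1,976.50 = €48.50.

€48.50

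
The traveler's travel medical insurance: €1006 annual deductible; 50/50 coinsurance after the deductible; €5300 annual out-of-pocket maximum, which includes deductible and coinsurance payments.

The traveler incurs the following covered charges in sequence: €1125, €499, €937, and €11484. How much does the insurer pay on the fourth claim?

€7967.50

Bill 1, €1125: deductible takes €1006, €119 remains; coinsurance €119 × 50% = €59.50. Cost to traveler: €1065.50. OOP to date €1065.50. Insurer: €1125 − €1065.50 = €59.50.
Bill 2, €499: deductible met; 50% of €499 = €249.50. Cost to traveler: €249.50. OOP to date €1315. Insurer: €499 − €249.50 = €249.50.
Bill 3, €937: deductible met; 50% of €937 = €468.50. Traveler pays €468.50; OOP now €1783.50. Plan pays €937 − €468.50 = €468.50.
Bill 4, €11484: deductible already satisfied, so traveler's share is 50% × €11484 = €5742. Adding that to €1783.50 gives €7525.50, past the €5300 cap; traveler pays only €5300 − €1783.50 = €3516.50. Plan pays €11484 − €3516.50 = €7967.50.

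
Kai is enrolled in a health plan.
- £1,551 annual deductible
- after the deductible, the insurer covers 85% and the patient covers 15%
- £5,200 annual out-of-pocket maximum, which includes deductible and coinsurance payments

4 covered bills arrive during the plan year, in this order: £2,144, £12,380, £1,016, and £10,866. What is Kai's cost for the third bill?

£152.40

#1 (£2,144): deductible takes £1,551, £593 remains; coinsurance £593 × 15% = £88.95. Patient owes £1,639.95 (running OOP £1,639.95).
#2 (£12,380): deductible met; 15% of £12,380 = £1,857. Patient pays £1,857; OOP now £3,496.95.
#3 (£1,016): 15% coinsurance on £1,016 = £152.40. Cost to patient: £152.40. OOP to date £3,649.35.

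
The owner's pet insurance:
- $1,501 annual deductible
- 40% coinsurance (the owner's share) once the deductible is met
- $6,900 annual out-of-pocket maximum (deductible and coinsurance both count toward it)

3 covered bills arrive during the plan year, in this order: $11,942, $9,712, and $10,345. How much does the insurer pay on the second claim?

$8,489.40

Claim 1 ($11,942): $1,501 finishes the deductible; $10,441 goes to coinsurance; 40% of $10,441 = $4,176.40. Owner pays $5,677.40; OOP now $5,677.40. Plan pays $11,942 − $5,677.40 = $6,264.60.
Claim 2 ($9,712): deductible met; 40% of $9,712 = $3,884.80. Adding that to $5,677.40 gives $9,562.20, past the $6,900 cap; owner pays only $6,900 − $5,677.40 = $1,222.60. Plan pays $9,712 − $1,222.60 = $8,489.40.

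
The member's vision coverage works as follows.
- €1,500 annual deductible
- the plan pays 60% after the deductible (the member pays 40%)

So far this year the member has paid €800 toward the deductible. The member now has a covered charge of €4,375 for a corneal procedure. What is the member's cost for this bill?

Remaining deductible: €1,500 − €800 = €700.
That leaves €4,375 − €700 = €3,675 for coinsurance.
40% of €3,675 = €1,470 falls to the member.
That puts the member's cost at €700 + €1,470 = €2,170.

€2,170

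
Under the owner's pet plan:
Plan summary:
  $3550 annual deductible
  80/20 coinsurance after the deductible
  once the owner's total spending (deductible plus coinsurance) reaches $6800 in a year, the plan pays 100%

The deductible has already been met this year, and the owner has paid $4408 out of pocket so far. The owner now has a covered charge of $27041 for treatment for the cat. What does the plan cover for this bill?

The deductible is already satisfied, so the full bill goes to coinsurance.
20% of $27041 = $5408.20 falls to the owner.
Adding $5408.20 to the $4408 already spent would give $9816.20, which exceeds the $6800 cap; the owner pays just $6800 − $4408 = $2392.
Insurer pays the balance: $27041 − $2392 = $24649.

$24649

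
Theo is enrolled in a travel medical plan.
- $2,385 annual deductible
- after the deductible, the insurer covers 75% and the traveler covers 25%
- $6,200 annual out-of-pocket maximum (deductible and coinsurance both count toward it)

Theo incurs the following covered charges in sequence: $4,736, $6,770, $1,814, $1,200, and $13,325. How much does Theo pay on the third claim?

$453.50

#1 ($4,736): $2,385 finishes the deductible; $2,351 goes to coinsurance; traveler's 25% is $587.75. Cost to traveler: $2,972.75. OOP to date $2,972.75.
#2 ($6,770): deductible met; 25% of $6,770 = $1,692.50. Traveler owes $1,692.50 (running OOP $4,665.25).
#3 ($1,814): deductible already satisfied, so traveler's share is 25% × $1,814 = $453.50. Traveler owes $453.50 (running OOP $5,118.75).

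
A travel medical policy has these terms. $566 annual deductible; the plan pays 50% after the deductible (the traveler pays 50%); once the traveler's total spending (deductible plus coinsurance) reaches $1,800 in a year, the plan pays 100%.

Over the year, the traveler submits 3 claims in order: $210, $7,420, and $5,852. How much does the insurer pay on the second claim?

$5,830

#1 ($210): all of it applies to the deductible. Traveler pays $210; OOP now $210. Plan pays $210 − $210 = $0.
#2 ($7,420): deductible takes $356, $7,064 remains; traveler's 50% is $3,532. Claim cost before the cap: $356 + $3,532 = $3,888. Adding that to $210 gives $4,098, past the $1,800 cap; traveler pays only $1,800 − $210 = $1,590. Plan pays $7,420 − $1,590 = $5,830.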